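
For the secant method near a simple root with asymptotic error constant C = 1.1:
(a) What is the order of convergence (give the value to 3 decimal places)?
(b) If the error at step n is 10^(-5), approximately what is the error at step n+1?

(a) Secant method has superlinear convergence with order φ = (1+√5)/2 ≈ 1.618.
    This means |e_{n+1}| ≈ C|e_n|^1.618.

(b) With |e_n| = 10^(-5) and C = 1.1:
    |e_{n+1}| ≈ 1.1 × (10^(-5))^1.618 = 1.1 × 10^(-8.09)

(a) ≈ 1.618 (golden ratio); (b) |e_{n+1}| ≈ 8.938e-09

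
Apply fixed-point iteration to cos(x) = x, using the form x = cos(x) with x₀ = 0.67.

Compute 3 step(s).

Equation: cos(x) = x
Fixed-point form: x = cos(x)
x₀ = 0.67

x_1 = g(0.670000) = 0.783822
x_2 = g(0.783822) = 0.708221
x_3 = g(0.708221) = 0.759521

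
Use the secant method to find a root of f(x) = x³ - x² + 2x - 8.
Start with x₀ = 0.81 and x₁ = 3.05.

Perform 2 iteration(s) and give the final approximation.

f(x) = x³ - x² + 2x - 8
x₀ = 0.81, x₁ = 3.05

Secant formula: x_{n+1} = x_n - f(x_n)(x_n - x_{n-1})/(f(x_n) - f(x_{n-1}))

Iteration 1:
  f(0.810000) = -6.504659
  f(3.050000) = 17.170125
  x_2 = 3.050000 - 17.170125×(3.050000 - 0.810000)/(17.170125 - (-6.504659))
       = 1.425441
Iteration 2:
  f(3.050000) = 17.170125
  f(1.425441) = -4.284671
  x_3 = 1.425441 - (-4.284671)×(1.425441 - 3.050000)/(-4.284671 - 17.170125)
       = 1.749877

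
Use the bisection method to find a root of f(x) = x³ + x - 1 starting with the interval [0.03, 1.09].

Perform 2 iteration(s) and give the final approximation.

f(x) = x³ + x - 1
Initial interval: [0.03, 1.09]

Iteration 1:
  c_1 = (0.030000 + 1.090000)/2 = 0.560000
  f(c_1) = f(0.560000) = -0.264384
  f(a) × f(c) ≥ 0, new interval: [0.560000, 1.090000]
Iteration 2:
  c_2 = (0.560000 + 1.090000)/2 = 0.825000
  f(c_2) = f(0.825000) = 0.386516
  f(a) × f(c) < 0, new interval: [0.560000, 0.825000]

After 2 iteration(s), the approximation is c_2 = 0.825000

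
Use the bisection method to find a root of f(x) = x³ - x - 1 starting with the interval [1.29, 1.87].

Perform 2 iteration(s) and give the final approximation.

f(x) = x³ - x - 1
Initial interval: [1.29, 1.87]

Iteration 1:
  c_1 = (1.290000 + 1.870000)/2 = 1.580000
  f(c_1) = f(1.580000) = 1.364312
  f(a) × f(c) < 0, new interval: [1.290000, 1.580000]
Iteration 2:
  c_2 = (1.290000 + 1.580000)/2 = 1.435000
  f(c_2) = f(1.435000) = 0.519988
  f(a) × f(c) < 0, new interval: [1.290000, 1.435000]

After 2 iteration(s), the approximation is c_2 = 1.435000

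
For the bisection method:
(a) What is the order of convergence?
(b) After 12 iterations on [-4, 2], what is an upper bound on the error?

(a) Bisection has linear (order 1) convergence; the error is halved each step.

(b) Error bound = (b-a)/2^n = (2 - (-4))/2^{12}
    = 6/2^{12}

(a) 1 (linear); (b) error ≤ 1.46e-03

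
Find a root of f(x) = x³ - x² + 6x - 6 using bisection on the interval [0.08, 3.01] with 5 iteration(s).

f(x) = x³ - x² + 6x - 6
Initial interval: [0.08, 3.01]

Iteration 1:
  c_1 = (0.080000 + 3.010000)/2 = 1.545000
  f(c_1) = f(1.545000) = 4.570929
  f(a) × f(c) < 0, new interval: [0.080000, 1.545000]
Iteration 2:
  c_2 = (0.080000 + 1.545000)/2 = 0.812500
  f(c_2) = f(0.812500) = -1.248779
  f(a) × f(c) ≥ 0, new interval: [0.812500, 1.545000]
Iteration 3:
  c_3 = (0.812500 + 1.545000)/2 = 1.178750
  f(c_3) = f(1.178750) = 1.320864
  f(a) × f(c) < 0, new interval: [0.812500, 1.178750]
Iteration 4:
  c_4 = (0.812500 + 1.178750)/2 = 0.995625
  f(c_4) = f(0.995625) = -0.030587
  f(a) × f(c) ≥ 0, new interval: [0.995625, 1.178750]
Iteration 5:
  c_5 = (0.995625 + 1.178750)/2 = 1.087187
  f(c_5) = f(1.087187) = 0.626179
  f(a) × f(c) < 0, new interval: [0.995625, 1.087187]

After 5 iteration(s), the approximation is c_5 = 1.087187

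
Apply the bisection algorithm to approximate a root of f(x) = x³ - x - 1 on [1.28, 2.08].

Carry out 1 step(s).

f(x) = x³ - x - 1
Initial interval: [1.28, 2.08]

Iteration 1:
  c_1 = (1.280000 + 2.080000)/2 = 1.680000
  f(c_1) = f(1.680000) = 2.061632
  f(a) × f(c) < 0, new interval: [1.280000, 1.680000]

After 1 iteration(s), the approximation is c_1 = 1.680000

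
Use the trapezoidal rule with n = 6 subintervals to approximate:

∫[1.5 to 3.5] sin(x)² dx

f(x) = sin(x)²
a = 1.5, b = 3.5, n = 6
h = (b - a)/n = 0.333333

Trapezoidal rule: (h/2)[f(x₀) + 2f(x₁) + 2f(x₂) + ... + f(xₙ)]

x_0 = 1.5000, f(x_0) = 0.994996, coefficient = 1
x_1 = 1.8333, f(x_1) = 0.932643, coefficient = 2
x_2 = 2.1667, f(x_2) = 0.685022, coefficient = 2
x_3 = 2.5000, f(x_3) = 0.358169, coefficient = 2
x_4 = 2.8333, f(x_4) = 0.092052, coefficient = 2
x_5 = 3.1667, f(x_5) = 0.000629, coefficient = 2
x_6 = 3.5000, f(x_6) = 0.123049, coefficient = 1

I ≈ (0.333333/2) × 5.255074 = 0.875846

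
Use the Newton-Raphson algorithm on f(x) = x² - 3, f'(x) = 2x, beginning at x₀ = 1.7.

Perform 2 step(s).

f(x) = x² - 3
f'(x) = 2x
x₀ = 1.7

Newton-Raphson formula: x_{n+1} = x_n - f(x_n)/f'(x_n)

Iteration 1:
  f(1.700000) = -0.110000
  f'(1.700000) = 3.400000
  x_1 = 1.700000 - (-0.110000)/3.400000 = 1.732353
Iteration 2:
  f(1.732353) = 0.001047
  f'(1.732353) = 3.464706
  x_2 = 1.732353 - 0.001047/3.464706 = 1.732051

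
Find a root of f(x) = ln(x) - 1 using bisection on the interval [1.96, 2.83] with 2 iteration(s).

f(x) = ln(x) - 1
Initial interval: [1.96, 2.83]

Iteration 1:
  c_1 = (1.960000 + 2.830000)/2 = 2.395000
  f(c_1) = f(2.395000) = -0.126617
  f(a) × f(c) ≥ 0, new interval: [2.395000, 2.830000]
Iteration 2:
  c_2 = (2.395000 + 2.830000)/2 = 2.612500
  f(c_2) = f(2.612500) = -0.039692
  f(a) × f(c) ≥ 0, new interval: [2.612500, 2.830000]

After 2 iteration(s), the approximation is c_2 = 2.612500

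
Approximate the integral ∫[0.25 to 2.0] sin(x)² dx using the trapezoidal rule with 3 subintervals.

f(x) = sin(x)²
a = 0.25, b = 2.0, n = 3
h = (b - a)/n = 0.583333

Trapezoidal rule: (h/2)[f(x₀) + 2f(x₁) + 2f(x₂) + ... + f(xₙ)]

x_0 = 0.2500, f(x_0) = 0.061209, coefficient = 1
x_1 = 0.8333, f(x_1) = 0.547862, coefficient = 2
x_2 = 1.4167, f(x_2) = 0.976432, coefficient = 2
x_3 = 2.0000, f(x_3) = 0.826822, coefficient = 1

I ≈ (0.583333/2) × 3.936617 = 1.148180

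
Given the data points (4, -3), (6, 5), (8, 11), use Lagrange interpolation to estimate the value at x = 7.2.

Lagrange interpolation formula:
P(x) = Σ yᵢ × Lᵢ(x)
where Lᵢ(x) = Π_{j≠i} (x - xⱼ)/(xᵢ - xⱼ)

L_0(7.2) = (7.2 - 6)/(4 - 6) × (7.2 - 8)/(4 - 8) = -0.120000
L_1(7.2) = (7.2 - 4)/(6 - 4) × (7.2 - 8)/(6 - 8) = 0.640000
L_2(7.2) = (7.2 - 4)/(8 - 4) × (7.2 - 6)/(8 - 6) = 0.480000

P(7.2) = (-3)×L_0(7.2) + 5×L_1(7.2) + 11×L_2(7.2)
P(7.2) = 8.840000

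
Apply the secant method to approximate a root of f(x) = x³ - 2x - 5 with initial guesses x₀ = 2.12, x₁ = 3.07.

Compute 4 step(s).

f(x) = x³ - 2x - 5
x₀ = 2.12, x₁ = 3.07

Secant formula: x_{n+1} = x_n - f(x_n)(x_n - x_{n-1})/(f(x_n) - f(x_{n-1}))

Iteration 1:
  f(2.120000) = 0.288128
  f(3.070000) = 17.794443
  x_2 = 3.070000 - 17.794443×(3.070000 - 2.120000)/(17.794443 - 0.288128)
       = 2.104364
Iteration 2:
  f(3.070000) = 17.794443
  f(2.104364) = 0.110132
  x_3 = 2.104364 - 0.110132×(2.104364 - 3.070000)/(0.110132 - 17.794443)
       = 2.098351
Iteration 3:
  f(2.104364) = 0.110132
  f(2.098351) = 0.042496
  x_4 = 2.098351 - 0.042496×(2.098351 - 2.104364)/(0.042496 - 0.110132)
       = 2.094572
Iteration 4:
  f(2.098351) = 0.042496
  f(2.094572) = 0.000233
  x_5 = 2.094572 - 0.000233×(2.094572 - 2.098351)/(0.000233 - 0.042496)
       = 2.094552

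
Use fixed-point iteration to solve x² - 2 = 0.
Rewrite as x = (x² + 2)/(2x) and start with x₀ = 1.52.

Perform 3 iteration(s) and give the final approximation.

Equation: x² - 2 = 0
Fixed-point form: x = (x² + 2)/(2x)
x₀ = 1.52

x_1 = g(1.520000) = 1.417895
x_2 = g(1.417895) = 1.414218
x_3 = g(1.414218) = 1.414214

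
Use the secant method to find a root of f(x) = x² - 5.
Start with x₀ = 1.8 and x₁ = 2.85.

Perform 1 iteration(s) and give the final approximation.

f(x) = x² - 5
x₀ = 1.8, x₁ = 2.85

Secant formula: x_{n+1} = x_n - f(x_n)(x_n - x_{n-1})/(f(x_n) - f(x_{n-1}))

Iteration 1:
  f(1.800000) = -1.760000
  f(2.850000) = 3.122500
  x_2 = 2.850000 - 3.122500×(2.850000 - 1.800000)/(3.122500 - (-1.760000))
       = 2.178495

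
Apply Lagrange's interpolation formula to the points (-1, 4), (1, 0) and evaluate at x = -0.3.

Lagrange interpolation formula:
P(x) = Σ yᵢ × Lᵢ(x)
where Lᵢ(x) = Π_{j≠i} (x - xⱼ)/(xᵢ - xⱼ)

L_0(-0.3) = (-0.3 - 1)/(-1 - 1) = 0.650000
L_1(-0.3) = (-0.3 - (-1))/(1 - (-1)) = 0.350000

P(-0.3) = 4×L_0(-0.3) + 0×L_1(-0.3)
P(-0.3) = 2.600000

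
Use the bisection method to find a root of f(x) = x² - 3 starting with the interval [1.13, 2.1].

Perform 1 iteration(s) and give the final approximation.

f(x) = x² - 3
Initial interval: [1.13, 2.1]

Iteration 1:
  c_1 = (1.130000 + 2.100000)/2 = 1.615000
  f(c_1) = f(1.615000) = -0.391775
  f(a) × f(c) ≥ 0, new interval: [1.615000, 2.100000]

After 1 iteration(s), the approximation is c_1 = 1.615000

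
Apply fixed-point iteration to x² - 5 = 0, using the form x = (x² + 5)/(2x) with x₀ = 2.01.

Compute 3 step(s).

Equation: x² - 5 = 0
Fixed-point form: x = (x² + 5)/(2x)
x₀ = 2.01

x_1 = g(2.010000) = 2.248781
x_2 = g(2.248781) = 2.236104
x_3 = g(2.236104) = 2.236068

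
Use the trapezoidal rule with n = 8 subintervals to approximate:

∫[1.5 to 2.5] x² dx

f(x) = x²
a = 1.5, b = 2.5, n = 8
h = (b - a)/n = 0.125000

Trapezoidal rule: (h/2)[f(x₀) + 2f(x₁) + 2f(x₂) + ... + f(xₙ)]

x_0 = 1.5000, f(x_0) = 2.250000, coefficient = 1
x_1 = 1.6250, f(x_1) = 2.640625, coefficient = 2
x_2 = 1.7500, f(x_2) = 3.062500, coefficient = 2
x_3 = 1.8750, f(x_3) = 3.515625, coefficient = 2
x_4 = 2.0000, f(x_4) = 4.000000, coefficient = 2
x_5 = 2.1250, f(x_5) = 4.515625, coefficient = 2
x_6 = 2.2500, f(x_6) = 5.062500, coefficient = 2
x_7 = 2.3750, f(x_7) = 5.640625, coefficient = 2
x_8 = 2.5000, f(x_8) = 6.250000, coefficient = 1

I ≈ (0.125000/2) × 65.375000 = 4.085938
Exact value: 4.083333
Error: 0.002604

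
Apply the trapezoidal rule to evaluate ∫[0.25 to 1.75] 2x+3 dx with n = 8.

f(x) = 2x+3
a = 0.25, b = 1.75, n = 8
h = (b - a)/n = 0.187500

Trapezoidal rule: (h/2)[f(x₀) + 2f(x₁) + 2f(x₂) + ... + f(xₙ)]

x_0 = 0.2500, f(x_0) = 3.500000, coefficient = 1
x_1 = 0.4375, f(x_1) = 3.875000, coefficient = 2
x_2 = 0.6250, f(x_2) = 4.250000, coefficient = 2
x_3 = 0.8125, f(x_3) = 4.625000, coefficient = 2
x_4 = 1.0000, f(x_4) = 5.000000, coefficient = 2
x_5 = 1.1875, f(x_5) = 5.375000, coefficient = 2
x_6 = 1.3750, f(x_6) = 5.750000, coefficient = 2
x_7 = 1.5625, f(x_7) = 6.125000, coefficient = 2
x_8 = 1.7500, f(x_8) = 6.500000, coefficient = 1

I ≈ (0.187500/2) × 80.000000 = 7.500000
Exact value: 7.500000
Error: 0.000000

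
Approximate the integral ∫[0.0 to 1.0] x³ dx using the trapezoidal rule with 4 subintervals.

f(x) = x³
a = 0.0, b = 1.0, n = 4
h = (b - a)/n = 0.250000

Trapezoidal rule: (h/2)[f(x₀) + 2f(x₁) + 2f(x₂) + ... + f(xₙ)]

x_0 = 0.0000, f(x_0) = 0.000000, coefficient = 1
x_1 = 0.2500, f(x_1) = 0.015625, coefficient = 2
x_2 = 0.5000, f(x_2) = 0.125000, coefficient = 2
x_3 = 0.7500, f(x_3) = 0.421875, coefficient = 2
x_4 = 1.0000, f(x_4) = 1.000000, coefficient = 1

I ≈ (0.250000/2) × 2.125000 = 0.265625
Exact value: 0.250000
Error: 0.015625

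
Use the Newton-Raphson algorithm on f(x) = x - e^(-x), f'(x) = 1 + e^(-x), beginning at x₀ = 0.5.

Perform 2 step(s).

f(x) = x - e^(-x)
f'(x) = 1 + e^(-x)
x₀ = 0.5

Newton-Raphson formula: x_{n+1} = x_n - f(x_n)/f'(x_n)

Iteration 1:
  f(0.500000) = -0.106531
  f'(0.500000) = 1.606531
  x_1 = 0.500000 - (-0.106531)/1.606531 = 0.566311
Iteration 2:
  f(0.566311) = -0.001305
  f'(0.566311) = 1.567616
  x_2 = 0.566311 - (-0.001305)/1.567616 = 0.567143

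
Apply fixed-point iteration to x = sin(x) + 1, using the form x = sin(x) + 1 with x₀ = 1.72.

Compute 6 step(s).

Equation: x = sin(x) + 1
Fixed-point form: x = sin(x) + 1
x₀ = 1.72

x_1 = g(1.720000) = 1.988890
x_2 = g(1.988890) = 1.913865
x_3 = g(1.913865) = 1.941727
x_4 = g(1.941727) = 1.931990
x_5 = g(1.931990) = 1.935476
x_6 = g(1.935476) = 1.934238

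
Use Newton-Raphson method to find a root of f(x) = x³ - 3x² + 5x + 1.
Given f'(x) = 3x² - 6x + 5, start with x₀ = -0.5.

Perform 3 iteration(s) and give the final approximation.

f(x) = x³ - 3x² + 5x + 1
f'(x) = 3x² - 6x + 5
x₀ = -0.5

Newton-Raphson formula: x_{n+1} = x_n - f(x_n)/f'(x_n)

Iteration 1:
  f(-0.500000) = -2.375000
  f'(-0.500000) = 8.750000
  x_1 = -0.500000 - (-2.375000)/8.750000 = -0.228571
Iteration 2:
  f(-0.228571) = -0.311534
  f'(-0.228571) = 6.528163
  x_2 = -0.228571 - (-0.311534)/6.528163 = -0.180850
Iteration 3:
  f(-0.180850) = -0.008285
  f'(-0.180850) = 6.183220
  x_3 = -0.180850 - (-0.008285)/6.183220 = -0.179510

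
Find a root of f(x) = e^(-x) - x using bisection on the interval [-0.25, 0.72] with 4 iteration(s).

f(x) = e^(-x) - x
Initial interval: [-0.25, 0.72]

Iteration 1:
  c_1 = (-0.250000 + 0.720000)/2 = 0.235000
  f(c_1) = f(0.235000) = 0.555571
  f(a) × f(c) ≥ 0, new interval: [0.235000, 0.720000]
Iteration 2:
  c_2 = (0.235000 + 0.720000)/2 = 0.477500
  f(c_2) = f(0.477500) = 0.142832
  f(a) × f(c) ≥ 0, new interval: [0.477500, 0.720000]
Iteration 3:
  c_3 = (0.477500 + 0.720000)/2 = 0.598750
  f(c_3) = f(0.598750) = -0.049252
  f(a) × f(c) < 0, new interval: [0.477500, 0.598750]
Iteration 4:
  c_4 = (0.477500 + 0.598750)/2 = 0.538125
  f(c_4) = f(0.538125) = 0.045717
  f(a) × f(c) ≥ 0, new interval: [0.538125, 0.598750]

After 4 iteration(s), the approximation is c_4 = 0.538125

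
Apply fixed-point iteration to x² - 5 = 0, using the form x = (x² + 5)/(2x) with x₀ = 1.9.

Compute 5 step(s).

Equation: x² - 5 = 0
Fixed-point form: x = (x² + 5)/(2x)
x₀ = 1.9

x_1 = g(1.900000) = 2.265789
x_2 = g(2.265789) = 2.236263
x_3 = g(2.236263) = 2.236068
x_4 = g(2.236068) = 2.236068
x_5 = g(2.236068) = 2.236068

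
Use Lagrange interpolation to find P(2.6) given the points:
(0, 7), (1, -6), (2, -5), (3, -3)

Lagrange interpolation formula:
P(x) = Σ yᵢ × Lᵢ(x)
where Lᵢ(x) = Π_{j≠i} (x - xⱼ)/(xᵢ - xⱼ)

L_0(2.6) = (2.6 - 1)/(0 - 1) × (2.6 - 2)/(0 - 2) × (2.6 - 3)/(0 - 3) = 0.064000
L_1(2.6) = (2.6 - 0)/(1 - 0) × (2.6 - 2)/(1 - 2) × (2.6 - 3)/(1 - 3) = -0.312000
L_2(2.6) = (2.6 - 0)/(2 - 0) × (2.6 - 1)/(2 - 1) × (2.6 - 3)/(2 - 3) = 0.832000
L_3(2.6) = (2.6 - 0)/(3 - 0) × (2.6 - 1)/(3 - 1) × (2.6 - 2)/(3 - 2) = 0.416000

P(2.6) = 7×L_0(2.6) + (-6)×L_1(2.6) + (-5)×L_2(2.6) + (-3)×L_3(2.6)
P(2.6) = -3.088000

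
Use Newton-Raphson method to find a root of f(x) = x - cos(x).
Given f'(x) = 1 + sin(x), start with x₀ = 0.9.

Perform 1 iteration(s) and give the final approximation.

f(x) = x - cos(x)
f'(x) = 1 + sin(x)
x₀ = 0.9

Newton-Raphson formula: x_{n+1} = x_n - f(x_n)/f'(x_n)

Iteration 1:
  f(0.900000) = 0.278390
  f'(0.900000) = 1.783327
  x_1 = 0.900000 - 0.278390/1.783327 = 0.743893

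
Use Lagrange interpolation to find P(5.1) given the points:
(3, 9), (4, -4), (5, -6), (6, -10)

Lagrange interpolation formula:
P(x) = Σ yᵢ × Lᵢ(x)
where Lᵢ(x) = Π_{j≠i} (x - xⱼ)/(xᵢ - xⱼ)

L_0(5.1) = (5.1 - 4)/(3 - 4) × (5.1 - 5)/(3 - 5) × (5.1 - 6)/(3 - 6) = 0.016500
L_1(5.1) = (5.1 - 3)/(4 - 3) × (5.1 - 5)/(4 - 5) × (5.1 - 6)/(4 - 6) = -0.094500
L_2(5.1) = (5.1 - 3)/(5 - 3) × (5.1 - 4)/(5 - 4) × (5.1 - 6)/(5 - 6) = 1.039500
L_3(5.1) = (5.1 - 3)/(6 - 3) × (5.1 - 4)/(6 - 4) × (5.1 - 5)/(6 - 5) = 0.038500

P(5.1) = 9×L_0(5.1) + (-4)×L_1(5.1) + (-6)×L_2(5.1) + (-10)×L_3(5.1)
P(5.1) = -6.095500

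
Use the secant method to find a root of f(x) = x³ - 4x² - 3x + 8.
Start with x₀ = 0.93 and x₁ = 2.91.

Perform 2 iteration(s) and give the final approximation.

f(x) = x³ - 4x² - 3x + 8
x₀ = 0.93, x₁ = 2.91

Secant formula: x_{n+1} = x_n - f(x_n)(x_n - x_{n-1})/(f(x_n) - f(x_{n-1}))

Iteration 1:
  f(0.930000) = 2.554757
  f(2.910000) = -9.960229
  x_2 = 2.910000 - (-9.960229)×(2.910000 - 0.930000)/(-9.960229 - 2.554757)
       = 1.334189
Iteration 2:
  f(2.910000) = -9.960229
  f(1.334189) = -0.747871
  x_3 = 1.334189 - (-0.747871)×(1.334189 - 2.910000)/(-0.747871 - (-9.960229))
       = 1.206263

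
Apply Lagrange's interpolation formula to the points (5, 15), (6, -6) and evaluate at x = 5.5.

Lagrange interpolation formula:
P(x) = Σ yᵢ × Lᵢ(x)
where Lᵢ(x) = Π_{j≠i} (x - xⱼ)/(xᵢ - xⱼ)

L_0(5.5) = (5.5 - 6)/(5 - 6) = 0.500000
L_1(5.5) = (5.5 - 5)/(6 - 5) = 0.500000

P(5.5) = 15×L_0(5.5) + (-6)×L_1(5.5)
P(5.5) = 4.500000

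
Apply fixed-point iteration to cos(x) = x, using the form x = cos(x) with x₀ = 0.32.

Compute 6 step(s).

Equation: cos(x) = x
Fixed-point form: x = cos(x)
x₀ = 0.32

x_1 = g(0.320000) = 0.949235
x_2 = g(0.949235) = 0.582305
x_3 = g(0.582305) = 0.835197
x_4 = g(0.835197) = 0.671031
x_5 = g(0.671031) = 0.783181
x_6 = g(0.783181) = 0.708673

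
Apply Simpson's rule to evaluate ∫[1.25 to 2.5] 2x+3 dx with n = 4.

f(x) = 2x+3
a = 1.25, b = 2.5, n = 4
h = (b - a)/n = 0.312500

Simpson's rule: (h/3)[f(x₀) + 4f(x₁) + 2f(x₂) + ... + f(xₙ)]

x_0 = 1.2500, f(x_0) = 5.500000, coefficient = 1
x_1 = 1.5625, f(x_1) = 6.125000, coefficient = 4
x_2 = 1.8750, f(x_2) = 6.750000, coefficient = 2
x_3 = 2.1875, f(x_3) = 7.375000, coefficient = 4
x_4 = 2.5000, f(x_4) = 8.000000, coefficient = 1

I ≈ (0.312500/3) × 81.000000 = 8.437500
Exact value: 8.437500
Error: 0.000000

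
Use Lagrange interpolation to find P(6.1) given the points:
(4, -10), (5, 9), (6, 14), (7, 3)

Lagrange interpolation formula:
P(x) = Σ yᵢ × Lᵢ(x)
where Lᵢ(x) = Π_{j≠i} (x - xⱼ)/(xᵢ - xⱼ)

L_0(6.1) = (6.1 - 5)/(4 - 5) × (6.1 - 6)/(4 - 6) × (6.1 - 7)/(4 - 7) = 0.016500
L_1(6.1) = (6.1 - 4)/(5 - 4) × (6.1 - 6)/(5 - 6) × (6.1 - 7)/(5 - 7) = -0.094500
L_2(6.1) = (6.1 - 4)/(6 - 4) × (6.1 - 5)/(6 - 5) × (6.1 - 7)/(6 - 7) = 1.039500
L_3(6.1) = (6.1 - 4)/(7 - 4) × (6.1 - 5)/(7 - 5) × (6.1 - 6)/(7 - 6) = 0.038500

P(6.1) = (-10)×L_0(6.1) + 9×L_1(6.1) + 14×L_2(6.1) + 3×L_3(6.1)
P(6.1) = 13.653000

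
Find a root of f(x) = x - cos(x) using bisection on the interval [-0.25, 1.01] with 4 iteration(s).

f(x) = x - cos(x)
Initial interval: [-0.25, 1.01]

Iteration 1:
  c_1 = (-0.250000 + 1.010000)/2 = 0.380000
  f(c_1) = f(0.380000) = -0.548665
  f(a) × f(c) ≥ 0, new interval: [0.380000, 1.010000]
Iteration 2:
  c_2 = (0.380000 + 1.010000)/2 = 0.695000
  f(c_2) = f(0.695000) = -0.073054
  f(a) × f(c) ≥ 0, new interval: [0.695000, 1.010000]
Iteration 3:
  c_3 = (0.695000 + 1.010000)/2 = 0.852500
  f(c_3) = f(0.852500) = 0.194397
  f(a) × f(c) < 0, new interval: [0.695000, 0.852500]
Iteration 4:
  c_4 = (0.695000 + 0.852500)/2 = 0.773750
  f(c_4) = f(0.773750) = 0.058455
  f(a) × f(c) < 0, new interval: [0.695000, 0.773750]

After 4 iteration(s), the approximation is c_4 = 0.773750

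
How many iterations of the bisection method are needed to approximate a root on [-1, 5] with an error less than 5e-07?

We need (b-a)/2^n ≤ 5e-07
(5 - (-1))/2^n ≤ 5e-07
6/2^n ≤ 5e-07
2^n ≥ 12000000
n ≥ log₂(12000000) = 23.52
n ≥ 24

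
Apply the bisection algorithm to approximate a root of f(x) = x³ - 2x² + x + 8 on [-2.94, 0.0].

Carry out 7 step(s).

f(x) = x³ - 2x² + x + 8
Initial interval: [-2.94, 0.0]

Iteration 1:
  c_1 = (-2.940000 + 0.000000)/2 = -1.470000
  f(c_1) = f(-1.470000) = -0.968323
  f(a) × f(c) ≥ 0, new interval: [-1.470000, 0.000000]
Iteration 2:
  c_2 = (-1.470000 + 0.000000)/2 = -0.735000
  f(c_2) = f(-0.735000) = 5.787485
  f(a) × f(c) < 0, new interval: [-1.470000, -0.735000]
Iteration 3:
  c_3 = (-1.470000 + (-0.735000))/2 = -1.102500
  f(c_3) = f(-1.102500) = 3.126392
  f(a) × f(c) < 0, new interval: [-1.470000, -1.102500]
Iteration 4:
  c_4 = (-1.470000 + (-1.102500))/2 = -1.286250
  f(c_4) = f(-1.286250) = 1.276850
  f(a) × f(c) < 0, new interval: [-1.470000, -1.286250]
Iteration 5:
  c_5 = (-1.470000 + (-1.286250))/2 = -1.378125
  f(c_5) = f(-1.378125) = 0.206044
  f(a) × f(c) < 0, new interval: [-1.470000, -1.378125]
Iteration 6:
  c_6 = (-1.470000 + (-1.378125))/2 = -1.424062
  f(c_6) = f(-1.424062) = -0.367904
  f(a) × f(c) ≥ 0, new interval: [-1.424062, -1.378125]
Iteration 7:
  c_7 = (-1.424062 + (-1.378125))/2 = -1.401094
  f(c_7) = f(-1.401094) = -0.077657
  f(a) × f(c) ≥ 0, new interval: [-1.401094, -1.378125]

After 7 iteration(s), the approximation is c_7 = -1.401094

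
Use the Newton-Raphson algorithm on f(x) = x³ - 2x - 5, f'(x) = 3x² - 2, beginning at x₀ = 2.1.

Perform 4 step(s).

f(x) = x³ - 2x - 5
f'(x) = 3x² - 2
x₀ = 2.1

Newton-Raphson formula: x_{n+1} = x_n - f(x_n)/f'(x_n)

Iteration 1:
  f(2.100000) = 0.061000
  f'(2.100000) = 11.230000
  x_1 = 2.100000 - 0.061000/11.230000 = 2.094568
Iteration 2:
  f(2.094568) = 0.000186
  f'(2.094568) = 11.161647
  x_2 = 2.094568 - 0.000186/11.161647 = 2.094551
Iteration 3:
  f(2.094551) = 0.000000
  f'(2.094551) = 11.161438
  x_3 = 2.094551 - 0.000000/11.161438 = 2.094551
Iteration 4:
  f(2.094551) = 0.000000
  f'(2.094551) = 11.161438
  x_4 = 2.094551 - 0.000000/11.161438 = 2.094551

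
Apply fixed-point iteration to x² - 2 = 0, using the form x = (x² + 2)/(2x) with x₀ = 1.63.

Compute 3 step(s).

Equation: x² - 2 = 0
Fixed-point form: x = (x² + 2)/(2x)
x₀ = 1.63

x_1 = g(1.630000) = 1.428497
x_2 = g(1.428497) = 1.414285
x_3 = g(1.414285) = 1.414214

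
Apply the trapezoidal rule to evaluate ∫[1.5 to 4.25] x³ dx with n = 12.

f(x) = x³
a = 1.5, b = 4.25, n = 12
h = (b - a)/n = 0.229167

Trapezoidal rule: (h/2)[f(x₀) + 2f(x₁) + 2f(x₂) + ... + f(xₙ)]

x_0 = 1.5000, f(x_0) = 3.375000, coefficient = 1
x_1 = 1.7292, f(x_1) = 5.170238, coefficient = 2
x_2 = 1.9583, f(x_2) = 7.510344, coefficient = 2
x_3 = 2.1875, f(x_3) = 10.467529, coefficient = 2
x_4 = 2.4167, f(x_4) = 14.114005, coefficient = 2
x_5 = 2.6458, f(x_5) = 18.521982, coefficient = 2
x_6 = 2.8750, f(x_6) = 23.763672, coefficient = 2
x_7 = 3.1042, f(x_7) = 29.911287, coefficient = 2
x_8 = 3.3333, f(x_8) = 37.037037, coefficient = 2
x_9 = 3.5625, f(x_9) = 45.213135, coefficient = 2
x_10 = 3.7917, f(x_10) = 54.511791, coefficient = 2
x_11 = 4.0208, f(x_11) = 65.005217, coefficient = 2
x_12 = 4.2500, f(x_12) = 76.765625, coefficient = 1

I ≈ (0.229167/2) × 702.593099 = 80.505459
Exact value: 80.297852
Error: 0.207608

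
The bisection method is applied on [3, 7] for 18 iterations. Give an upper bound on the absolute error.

Bisection error bound: |error| ≤ (b-a)/2^n
|error| ≤ (7 - 3)/2^18 = 4/2^18
|error| ≤ 0.0000152588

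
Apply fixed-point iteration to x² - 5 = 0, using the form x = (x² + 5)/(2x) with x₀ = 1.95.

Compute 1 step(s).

Equation: x² - 5 = 0
Fixed-point form: x = (x² + 5)/(2x)
x₀ = 1.95

x_1 = g(1.950000) = 2.257051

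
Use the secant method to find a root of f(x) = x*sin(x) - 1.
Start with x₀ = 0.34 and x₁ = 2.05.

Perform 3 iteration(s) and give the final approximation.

f(x) = x*sin(x) - 1
x₀ = 0.34, x₁ = 2.05

Secant formula: x_{n+1} = x_n - f(x_n)(x_n - x_{n-1})/(f(x_n) - f(x_{n-1}))

Iteration 1:
  f(0.340000) = -0.886614
  f(2.050000) = 0.819093
  x_2 = 2.050000 - 0.819093×(2.050000 - 0.340000)/(0.819093 - (-0.886614))
       = 1.228846
Iteration 2:
  f(2.050000) = 0.819093
  f(1.228846) = 0.157698
  x_3 = 1.228846 - 0.157698×(1.228846 - 2.050000)/(0.157698 - 0.819093)
       = 1.033055
Iteration 3:
  f(1.228846) = 0.157698
  f(1.033055) = -0.112742
  x_4 = 1.033055 - (-0.112742)×(1.033055 - 1.228846)/(-0.112742 - 0.157698)
       = 1.114677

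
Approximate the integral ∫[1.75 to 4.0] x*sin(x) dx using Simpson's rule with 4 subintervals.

f(x) = x*sin(x)
a = 1.75, b = 4.0, n = 4
h = (b - a)/n = 0.562500

Simpson's rule: (h/3)[f(x₀) + 4f(x₁) + 2f(x₂) + ... + f(xₙ)]

x_0 = 1.7500, f(x_0) = 1.721975, coefficient = 1
x_1 = 2.3125, f(x_1) = 1.705050, coefficient = 4
x_2 = 2.8750, f(x_2) = 0.757407, coefficient = 2
x_3 = 3.4375, f(x_3) = -1.002402, coefficient = 4
x_4 = 4.0000, f(x_4) = -3.027210, coefficient = 1

I ≈ (0.562500/3) × 3.020170 = 0.566282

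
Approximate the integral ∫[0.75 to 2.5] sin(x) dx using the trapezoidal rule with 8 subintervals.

f(x) = sin(x)
a = 0.75, b = 2.5, n = 8
h = (b - a)/n = 0.218750

Trapezoidal rule: (h/2)[f(x₀) + 2f(x₁) + 2f(x₂) + ... + f(xₙ)]

x_0 = 0.7500, f(x_0) = 0.681639, coefficient = 1
x_1 = 0.9688, f(x_1) = 0.824178, coefficient = 2
x_2 = 1.1875, f(x_2) = 0.927437, coefficient = 2
x_3 = 1.4062, f(x_3) = 0.986493, coefficient = 2
x_4 = 1.6250, f(x_4) = 0.998531, coefficient = 2
x_5 = 1.8438, f(x_5) = 0.962979, coefficient = 2
x_6 = 2.0625, f(x_6) = 0.881530, coefficient = 2
x_7 = 2.2812, f(x_7) = 0.758066, coefficient = 2
x_8 = 2.5000, f(x_8) = 0.598472, coefficient = 1

I ≈ (0.218750/2) × 13.958539 = 1.526715
Exact value: 1.532832
Error: 0.006117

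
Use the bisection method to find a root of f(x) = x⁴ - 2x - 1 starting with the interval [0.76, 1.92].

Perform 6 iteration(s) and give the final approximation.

f(x) = x⁴ - 2x - 1
Initial interval: [0.76, 1.92]

Iteration 1:
  c_1 = (0.760000 + 1.920000)/2 = 1.340000
  f(c_1) = f(1.340000) = -0.455821
  f(a) × f(c) ≥ 0, new interval: [1.340000, 1.920000]
Iteration 2:
  c_2 = (1.340000 + 1.920000)/2 = 1.630000
  f(c_2) = f(1.630000) = 2.799118
  f(a) × f(c) < 0, new interval: [1.340000, 1.630000]
Iteration 3:
  c_3 = (1.340000 + 1.630000)/2 = 1.485000
  f(c_3) = f(1.485000) = 0.893017
  f(a) × f(c) < 0, new interval: [1.340000, 1.485000]
Iteration 4:
  c_4 = (1.340000 + 1.485000)/2 = 1.412500
  f(c_4) = f(1.412500) = 0.155648
  f(a) × f(c) < 0, new interval: [1.340000, 1.412500]
Iteration 5:
  c_5 = (1.340000 + 1.412500)/2 = 1.376250
  f(c_5) = f(1.376250) = -0.165021
  f(a) × f(c) ≥ 0, new interval: [1.376250, 1.412500]
Iteration 6:
  c_6 = (1.376250 + 1.412500)/2 = 1.394375
  f(c_6) = f(1.394375) = -0.008519
  f(a) × f(c) ≥ 0, new interval: [1.394375, 1.412500]

After 6 iteration(s), the approximation is c_6 = 1.394375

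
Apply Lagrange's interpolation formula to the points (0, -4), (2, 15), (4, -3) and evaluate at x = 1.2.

Lagrange interpolation formula:
P(x) = Σ yᵢ × Lᵢ(x)
where Lᵢ(x) = Π_{j≠i} (x - xⱼ)/(xᵢ - xⱼ)

L_0(1.2) = (1.2 - 2)/(0 - 2) × (1.2 - 4)/(0 - 4) = 0.280000
L_1(1.2) = (1.2 - 0)/(2 - 0) × (1.2 - 4)/(2 - 4) = 0.840000
L_2(1.2) = (1.2 - 0)/(4 - 0) × (1.2 - 2)/(4 - 2) = -0.120000

P(1.2) = (-4)×L_0(1.2) + 15×L_1(1.2) + (-3)×L_2(1.2)
P(1.2) = 11.840000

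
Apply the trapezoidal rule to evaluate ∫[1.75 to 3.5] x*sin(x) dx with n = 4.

f(x) = x*sin(x)
a = 1.75, b = 3.5, n = 4
h = (b - a)/n = 0.437500

Trapezoidal rule: (h/2)[f(x₀) + 2f(x₁) + 2f(x₂) + ... + f(xₙ)]

x_0 = 1.7500, f(x_0) = 1.721975, coefficient = 1
x_1 = 2.1875, f(x_1) = 1.784539, coefficient = 2
x_2 = 2.6250, f(x_2) = 1.296541, coefficient = 2
x_3 = 3.0625, f(x_3) = 0.241969, coefficient = 2
x_4 = 3.5000, f(x_4) = -1.227741, coefficient = 1

I ≈ (0.437500/2) × 7.140332 = 1.561948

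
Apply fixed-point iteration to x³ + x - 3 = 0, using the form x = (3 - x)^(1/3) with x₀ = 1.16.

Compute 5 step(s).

Equation: x³ + x - 3 = 0
Fixed-point form: x = (3 - x)^(1/3)
x₀ = 1.16

x_1 = g(1.160000) = 1.225385
x_2 = g(1.225385) = 1.210695
x_3 = g(1.210695) = 1.214026
x_4 = g(1.214026) = 1.213272
x_5 = g(1.213272) = 1.213443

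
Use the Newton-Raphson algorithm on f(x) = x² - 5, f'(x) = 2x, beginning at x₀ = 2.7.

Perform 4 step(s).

f(x) = x² - 5
f'(x) = 2x
x₀ = 2.7

Newton-Raphson formula: x_{n+1} = x_n - f(x_n)/f'(x_n)

Iteration 1:
  f(2.700000) = 2.290000
  f'(2.700000) = 5.400000
  x_1 = 2.700000 - 2.290000/5.400000 = 2.275926
Iteration 2:
  f(2.275926) = 0.179839
  f'(2.275926) = 4.551852
  x_2 = 2.275926 - 0.179839/4.551852 = 2.236417
Iteration 3:
  f(2.236417) = 0.001561
  f'(2.236417) = 4.472834
  x_3 = 2.236417 - 0.001561/4.472834 = 2.236068
Iteration 4:
  f(2.236068) = 0.000000
  f'(2.236068) = 4.472136
  x_4 = 2.236068 - 0.000000/4.472136 = 2.236068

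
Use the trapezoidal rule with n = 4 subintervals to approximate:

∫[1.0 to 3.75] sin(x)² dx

f(x) = sin(x)²
a = 1.0, b = 3.75, n = 4
h = (b - a)/n = 0.687500

Trapezoidal rule: (h/2)[f(x₀) + 2f(x₁) + 2f(x₂) + ... + f(xₙ)]

x_0 = 1.0000, f(x_0) = 0.708073, coefficient = 1
x_1 = 1.6875, f(x_1) = 0.986442, coefficient = 2
x_2 = 2.3750, f(x_2) = 0.481199, coefficient = 2
x_3 = 3.0625, f(x_3) = 0.006243, coefficient = 2
x_4 = 3.7500, f(x_4) = 0.326682, coefficient = 1

I ≈ (0.687500/2) × 3.982523 = 1.368992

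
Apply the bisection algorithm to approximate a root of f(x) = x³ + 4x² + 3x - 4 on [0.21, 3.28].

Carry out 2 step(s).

f(x) = x³ + 4x² + 3x - 4
Initial interval: [0.21, 3.28]

Iteration 1:
  c_1 = (0.210000 + 3.280000)/2 = 1.745000
  f(c_1) = f(1.745000) = 18.728669
  f(a) × f(c) < 0, new interval: [0.210000, 1.745000]
Iteration 2:
  c_2 = (0.210000 + 1.745000)/2 = 0.977500
  f(c_2) = f(0.977500) = 3.688532
  f(a) × f(c) < 0, new interval: [0.210000, 0.977500]

After 2 iteration(s), the approximation is c_2 = 0.977500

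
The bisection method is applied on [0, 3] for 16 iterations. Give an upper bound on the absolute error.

Bisection error bound: |error| ≤ (b-a)/2^n
|error| ≤ (3 - 0)/2^16 = 3/2^16
|error| ≤ 0.0000457764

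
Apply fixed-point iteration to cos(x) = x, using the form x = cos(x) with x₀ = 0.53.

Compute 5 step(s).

Equation: cos(x) = x
Fixed-point form: x = cos(x)
x₀ = 0.53

x_1 = g(0.530000) = 0.862807
x_2 = g(0.862807) = 0.650308
x_3 = g(0.650308) = 0.795898
x_4 = g(0.795898) = 0.699644
x_5 = g(0.699644) = 0.765072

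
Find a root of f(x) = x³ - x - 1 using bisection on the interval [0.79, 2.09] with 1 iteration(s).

f(x) = x³ - x - 1
Initial interval: [0.79, 2.09]

Iteration 1:
  c_1 = (0.790000 + 2.090000)/2 = 1.440000
  f(c_1) = f(1.440000) = 0.545984
  f(a) × f(c) < 0, new interval: [0.790000, 1.440000]

After 1 iteration(s), the approximation is c_1 = 1.440000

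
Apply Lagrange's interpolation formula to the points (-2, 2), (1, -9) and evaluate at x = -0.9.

Lagrange interpolation formula:
P(x) = Σ yᵢ × Lᵢ(x)
where Lᵢ(x) = Π_{j≠i} (x - xⱼ)/(xᵢ - xⱼ)

L_0(-0.9) = (-0.9 - 1)/(-2 - 1) = 0.633333
L_1(-0.9) = (-0.9 - (-2))/(1 - (-2)) = 0.366667

P(-0.9) = 2×L_0(-0.9) + (-9)×L_1(-0.9)
P(-0.9) = -2.033333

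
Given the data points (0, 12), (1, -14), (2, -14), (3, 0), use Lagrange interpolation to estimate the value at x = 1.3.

Lagrange interpolation formula:
P(x) = Σ yᵢ × Lᵢ(x)
where Lᵢ(x) = Π_{j≠i} (x - xⱼ)/(xᵢ - xⱼ)

L_0(1.3) = (1.3 - 1)/(0 - 1) × (1.3 - 2)/(0 - 2) × (1.3 - 3)/(0 - 3) = -0.059500
L_1(1.3) = (1.3 - 0)/(1 - 0) × (1.3 - 2)/(1 - 2) × (1.3 - 3)/(1 - 3) = 0.773500
L_2(1.3) = (1.3 - 0)/(2 - 0) × (1.3 - 1)/(2 - 1) × (1.3 - 3)/(2 - 3) = 0.331500
L_3(1.3) = (1.3 - 0)/(3 - 0) × (1.3 - 1)/(3 - 1) × (1.3 - 2)/(3 - 2) = -0.045500

P(1.3) = 12×L_0(1.3) + (-14)×L_1(1.3) + (-14)×L_2(1.3) + 0×L_3(1.3)
P(1.3) = -16.184000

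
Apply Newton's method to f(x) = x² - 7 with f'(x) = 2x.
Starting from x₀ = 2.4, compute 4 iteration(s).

f(x) = x² - 7
f'(x) = 2x
x₀ = 2.4

Newton-Raphson formula: x_{n+1} = x_n - f(x_n)/f'(x_n)

Iteration 1:
  f(2.400000) = -1.240000
  f'(2.400000) = 4.800000
  x_1 = 2.400000 - (-1.240000)/4.800000 = 2.658333
Iteration 2:
  f(2.658333) = 0.066736
  f'(2.658333) = 5.316667
  x_2 = 2.658333 - 0.066736/5.316667 = 2.645781
Iteration 3:
  f(2.645781) = 0.000158
  f'(2.645781) = 5.291562
  x_3 = 2.645781 - 0.000158/5.291562 = 2.645751
Iteration 4:
  f(2.645751) = 0.000000
  f'(2.645751) = 5.291503
  x_4 = 2.645751 - 0.000000/5.291503 = 2.645751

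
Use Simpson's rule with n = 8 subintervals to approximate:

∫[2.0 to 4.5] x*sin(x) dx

f(x) = x*sin(x)
a = 2.0, b = 4.5, n = 8
h = (b - a)/n = 0.312500

Simpson's rule: (h/3)[f(x₀) + 4f(x₁) + 2f(x₂) + ... + f(xₙ)]

x_0 = 2.0000, f(x_0) = 1.818595, coefficient = 1
x_1 = 2.3125, f(x_1) = 1.705050, coefficient = 4
x_2 = 2.6250, f(x_2) = 1.296541, coefficient = 2
x_3 = 2.9375, f(x_3) = 0.595369, coefficient = 4
x_4 = 3.2500, f(x_4) = -0.351634, coefficient = 2
x_5 = 3.5625, f(x_5) = -1.455598, coefficient = 4
x_6 = 3.8750, f(x_6) = -2.593944, coefficient = 2
x_7 = 4.1875, f(x_7) = -3.623777, coefficient = 4
x_8 = 4.5000, f(x_8) = -4.398886, coefficient = 1

I ≈ (0.312500/3) × -16.994190 = -1.770228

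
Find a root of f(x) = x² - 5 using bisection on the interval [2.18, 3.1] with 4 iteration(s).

f(x) = x² - 5
Initial interval: [2.18, 3.1]

Iteration 1:
  c_1 = (2.180000 + 3.100000)/2 = 2.640000
  f(c_1) = f(2.640000) = 1.969600
  f(a) × f(c) < 0, new interval: [2.180000, 2.640000]
Iteration 2:
  c_2 = (2.180000 + 2.640000)/2 = 2.410000
  f(c_2) = f(2.410000) = 0.808100
  f(a) × f(c) < 0, new interval: [2.180000, 2.410000]
Iteration 3:
  c_3 = (2.180000 + 2.410000)/2 = 2.295000
  f(c_3) = f(2.295000) = 0.267025
  f(a) × f(c) < 0, new interval: [2.180000, 2.295000]
Iteration 4:
  c_4 = (2.180000 + 2.295000)/2 = 2.237500
  f(c_4) = f(2.237500) = 0.006406
  f(a) × f(c) < 0, new interval: [2.180000, 2.237500]

After 4 iteration(s), the approximation is c_4 = 2.237500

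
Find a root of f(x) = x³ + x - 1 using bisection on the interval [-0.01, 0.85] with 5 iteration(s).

f(x) = x³ + x - 1
Initial interval: [-0.01, 0.85]

Iteration 1:
  c_1 = (-0.010000 + 0.850000)/2 = 0.420000
  f(c_1) = f(0.420000) = -0.505912
  f(a) × f(c) ≥ 0, new interval: [0.420000, 0.850000]
Iteration 2:
  c_2 = (0.420000 + 0.850000)/2 = 0.635000
  f(c_2) = f(0.635000) = -0.108952
  f(a) × f(c) ≥ 0, new interval: [0.635000, 0.850000]
Iteration 3:
  c_3 = (0.635000 + 0.850000)/2 = 0.742500
  f(c_3) = f(0.742500) = 0.151845
  f(a) × f(c) < 0, new interval: [0.635000, 0.742500]
Iteration 4:
  c_4 = (0.635000 + 0.742500)/2 = 0.688750
  f(c_4) = f(0.688750) = 0.015477
  f(a) × f(c) < 0, new interval: [0.635000, 0.688750]
Iteration 5:
  c_5 = (0.635000 + 0.688750)/2 = 0.661875
  f(c_5) = f(0.661875) = -0.048172
  f(a) × f(c) ≥ 0, new interval: [0.661875, 0.688750]

After 5 iteration(s), the approximation is c_5 = 0.661875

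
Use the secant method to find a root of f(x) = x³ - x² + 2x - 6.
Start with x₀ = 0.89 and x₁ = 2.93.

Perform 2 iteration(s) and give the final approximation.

f(x) = x³ - x² + 2x - 6
x₀ = 0.89, x₁ = 2.93

Secant formula: x_{n+1} = x_n - f(x_n)(x_n - x_{n-1})/(f(x_n) - f(x_{n-1}))

Iteration 1:
  f(0.890000) = -4.307131
  f(2.930000) = 16.428857
  x_2 = 2.930000 - 16.428857×(2.930000 - 0.890000)/(16.428857 - (-4.307131))
       = 1.313734
Iteration 2:
  f(2.930000) = 16.428857
  f(1.313734) = -2.831059
  x_3 = 1.313734 - (-2.831059)×(1.313734 - 2.930000)/(-2.831059 - 16.428857)
       = 1.551313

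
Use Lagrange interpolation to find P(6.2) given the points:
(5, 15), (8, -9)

Lagrange interpolation formula:
P(x) = Σ yᵢ × Lᵢ(x)
where Lᵢ(x) = Π_{j≠i} (x - xⱼ)/(xᵢ - xⱼ)

L_0(6.2) = (6.2 - 8)/(5 - 8) = 0.600000
L_1(6.2) = (6.2 - 5)/(8 - 5) = 0.400000

P(6.2) = 15×L_0(6.2) + (-9)×L_1(6.2)
P(6.2) = 5.400000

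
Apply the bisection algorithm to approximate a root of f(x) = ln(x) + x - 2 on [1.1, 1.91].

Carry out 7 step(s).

f(x) = ln(x) + x - 2
Initial interval: [1.1, 1.91]

Iteration 1:
  c_1 = (1.100000 + 1.910000)/2 = 1.505000
  f(c_1) = f(1.505000) = -0.086207
  f(a) × f(c) ≥ 0, new interval: [1.505000, 1.910000]
Iteration 2:
  c_2 = (1.505000 + 1.910000)/2 = 1.707500
  f(c_2) = f(1.707500) = 0.242530
  f(a) × f(c) < 0, new interval: [1.505000, 1.707500]
Iteration 3:
  c_3 = (1.505000 + 1.707500)/2 = 1.606250
  f(c_3) = f(1.606250) = 0.080152
  f(a) × f(c) < 0, new interval: [1.505000, 1.606250]
Iteration 4:
  c_4 = (1.505000 + 1.606250)/2 = 1.555625
  f(c_4) = f(1.555625) = -0.002498
  f(a) × f(c) ≥ 0, new interval: [1.555625, 1.606250]
Iteration 5:
  c_5 = (1.555625 + 1.606250)/2 = 1.580938
  f(c_5) = f(1.580938) = 0.038956
  f(a) × f(c) < 0, new interval: [1.555625, 1.580938]
Iteration 6:
  c_6 = (1.555625 + 1.580938)/2 = 1.568281
  f(c_6) = f(1.568281) = 0.018262
  f(a) × f(c) < 0, new interval: [1.555625, 1.568281]
Iteration 7:
  c_7 = (1.555625 + 1.568281)/2 = 1.561953
  f(c_7) = f(1.561953) = 0.007890
  f(a) × f(c) < 0, new interval: [1.555625, 1.561953]

After 7 iteration(s), the approximation is c_7 = 1.561953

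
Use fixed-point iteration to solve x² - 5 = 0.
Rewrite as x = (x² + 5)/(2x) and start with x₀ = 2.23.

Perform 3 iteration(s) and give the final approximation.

Equation: x² - 5 = 0
Fixed-point form: x = (x² + 5)/(2x)
x₀ = 2.23

x_1 = g(2.230000) = 2.236076
x_2 = g(2.236076) = 2.236068
x_3 = g(2.236068) = 2.236068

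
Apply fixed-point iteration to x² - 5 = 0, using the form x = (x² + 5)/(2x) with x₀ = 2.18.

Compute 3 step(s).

Equation: x² - 5 = 0
Fixed-point form: x = (x² + 5)/(2x)
x₀ = 2.18

x_1 = g(2.180000) = 2.236789
x_2 = g(2.236789) = 2.236068
x_3 = g(2.236068) = 2.236068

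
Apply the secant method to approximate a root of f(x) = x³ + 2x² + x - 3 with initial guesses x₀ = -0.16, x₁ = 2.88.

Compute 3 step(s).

f(x) = x³ + 2x² + x - 3
x₀ = -0.16, x₁ = 2.88

Secant formula: x_{n+1} = x_n - f(x_n)(x_n - x_{n-1})/(f(x_n) - f(x_{n-1}))

Iteration 1:
  f(-0.160000) = -3.112896
  f(2.880000) = 40.356672
  x_2 = 2.880000 - 40.356672×(2.880000 - (-0.160000))/(40.356672 - (-3.112896))
       = 0.057697
Iteration 2:
  f(2.880000) = 40.356672
  f(0.057697) = -2.935453
  x_3 = 0.057697 - (-2.935453)×(0.057697 - 2.880000)/(-2.935453 - 40.356672)
       = 0.249065
Iteration 3:
  f(0.057697) = -2.935453
  f(0.249065) = -2.611417
  x_4 = 0.249065 - (-2.611417)×(0.249065 - 0.057697)/(-2.611417 - (-2.935453))
       = 1.791309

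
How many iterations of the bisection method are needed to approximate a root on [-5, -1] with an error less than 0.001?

We need (b-a)/2^n ≤ 0.001
(-1 - (-5))/2^n ≤ 0.001
4/2^n ≤ 0.001
2^n ≥ 4000
n ≥ log₂(4000) = 11.97
n ≥ 12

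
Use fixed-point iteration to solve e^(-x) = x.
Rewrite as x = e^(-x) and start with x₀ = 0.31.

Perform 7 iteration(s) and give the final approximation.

Equation: e^(-x) = x
Fixed-point form: x = e^(-x)
x₀ = 0.31

x_1 = g(0.310000) = 0.733447
x_2 = g(0.733447) = 0.480251
x_3 = g(0.480251) = 0.618628
x_4 = g(0.618628) = 0.538683
x_5 = g(0.538683) = 0.583516
x_6 = g(0.583516) = 0.557933
x_7 = g(0.557933) = 0.572391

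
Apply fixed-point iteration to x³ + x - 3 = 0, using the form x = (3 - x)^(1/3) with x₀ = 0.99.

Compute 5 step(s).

Equation: x³ + x - 3 = 0
Fixed-point form: x = (3 - x)^(1/3)
x₀ = 0.99

x_1 = g(0.990000) = 1.262017
x_2 = g(1.262017) = 1.202306
x_3 = g(1.202306) = 1.215921
x_4 = g(1.215921) = 1.212843
x_5 = g(1.212843) = 1.213540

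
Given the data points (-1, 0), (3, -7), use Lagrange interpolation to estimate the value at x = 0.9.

Lagrange interpolation formula:
P(x) = Σ yᵢ × Lᵢ(x)
where Lᵢ(x) = Π_{j≠i} (x - xⱼ)/(xᵢ - xⱼ)

L_0(0.9) = (0.9 - 3)/(-1 - 3) = 0.525000
L_1(0.9) = (0.9 - (-1))/(3 - (-1)) = 0.475000

P(0.9) = 0×L_0(0.9) + (-7)×L_1(0.9)
P(0.9) = -3.325000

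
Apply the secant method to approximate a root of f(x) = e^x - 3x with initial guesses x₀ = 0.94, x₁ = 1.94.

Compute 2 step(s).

f(x) = e^x - 3x
x₀ = 0.94, x₁ = 1.94

Secant formula: x_{n+1} = x_n - f(x_n)(x_n - x_{n-1})/(f(x_n) - f(x_{n-1}))

Iteration 1:
  f(0.940000) = -0.260019
  f(1.940000) = 1.138751
  x_2 = 1.940000 - 1.138751×(1.940000 - 0.940000)/(1.138751 - (-0.260019))
       = 1.125891
Iteration 2:
  f(1.940000) = 1.138751
  f(1.125891) = -0.294710
  x_3 = 1.125891 - (-0.294710)×(1.125891 - 1.940000)/(-0.294710 - 1.138751)
       = 1.293267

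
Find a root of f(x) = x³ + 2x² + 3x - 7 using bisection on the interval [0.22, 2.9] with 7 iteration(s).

f(x) = x³ + 2x² + 3x - 7
Initial interval: [0.22, 2.9]

Iteration 1:
  c_1 = (0.220000 + 2.900000)/2 = 1.560000
  f(c_1) = f(1.560000) = 6.343616
  f(a) × f(c) < 0, new interval: [0.220000, 1.560000]
Iteration 2:
  c_2 = (0.220000 + 1.560000)/2 = 0.890000
  f(c_2) = f(0.890000) = -2.040831
  f(a) × f(c) ≥ 0, new interval: [0.890000, 1.560000]
Iteration 3:
  c_3 = (0.890000 + 1.560000)/2 = 1.225000
  f(c_3) = f(1.225000) = 1.514516
  f(a) × f(c) < 0, new interval: [0.890000, 1.225000]
Iteration 4:
  c_4 = (0.890000 + 1.225000)/2 = 1.057500
  f(c_4) = f(1.057500) = -0.408279
  f(a) × f(c) ≥ 0, new interval: [1.057500, 1.225000]
Iteration 5:
  c_5 = (1.057500 + 1.225000)/2 = 1.141250
  f(c_5) = f(1.141250) = 0.515076
  f(a) × f(c) < 0, new interval: [1.057500, 1.141250]
Iteration 6:
  c_6 = (1.057500 + 1.141250)/2 = 1.099375
  f(c_6) = f(1.099375) = 0.044108
  f(a) × f(c) < 0, new interval: [1.057500, 1.099375]
Iteration 7:
  c_7 = (1.057500 + 1.099375)/2 = 1.078438
  f(c_7) = f(1.078438) = -0.184380
  f(a) × f(c) ≥ 0, new interval: [1.078438, 1.099375]

After 7 iteration(s), the approximation is c_7 = 1.078438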